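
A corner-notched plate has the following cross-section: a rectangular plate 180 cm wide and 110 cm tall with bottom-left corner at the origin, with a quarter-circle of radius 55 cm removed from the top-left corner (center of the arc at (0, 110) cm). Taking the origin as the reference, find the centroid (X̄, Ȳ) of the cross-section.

plate: A = 180 × 110 = 19800.00, centroid at (90.00, 55.00).
removed quarter-circle: A = −¼π·55² = -2375.83, centroid at (23.34, 86.66).
ΣA = 17424.17 cm²
ΣAX̄ = (19800.00)(90.00) + (-2375.83)(23.34) = 1726541.67 cm³
ΣAȲ = (19800.00)(55.00) + (-2375.83)(86.66) = 883117.09 cm³
X̄ = 1726541.67 / 17424.17 = 99.09 cm
Ȳ = 883117.09 / 17424.17 = 50.68 cm

X̄ = 99.09 cm, Ȳ = 50.68 cm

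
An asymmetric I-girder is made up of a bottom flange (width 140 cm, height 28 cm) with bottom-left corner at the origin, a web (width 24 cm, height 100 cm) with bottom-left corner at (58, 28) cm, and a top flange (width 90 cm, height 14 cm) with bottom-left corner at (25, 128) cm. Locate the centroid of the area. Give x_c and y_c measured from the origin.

x_c = 70.00 cm, y_c = 54.38 cm

Part | A | x̄ᵢ | ȳᵢ | A·x̄ᵢ | A·ȳᵢ
bottom flange | 3920.00 | 70.00 | 14.00 | 274400.00 | 54880.00
web | 2400.00 | 70.00 | 78.00 | 168000.00 | 187200.00
top flange | 1260.00 | 70.00 | 135.00 | 88200.00 | 170100.00
Σ | 7580.00 |  |  | 530600.00 | 412180.00
x_c = 530600.00 / 7580.00 = 70.00 cm
y_c = 412180.00 / 7580.00 = 54.38 cm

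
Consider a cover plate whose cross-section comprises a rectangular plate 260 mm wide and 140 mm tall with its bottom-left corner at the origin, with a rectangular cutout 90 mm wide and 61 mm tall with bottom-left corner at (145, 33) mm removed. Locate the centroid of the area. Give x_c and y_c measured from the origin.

plate: A = 260 × 140 = 36400.00, centroid at (130.00, 70.00).
hole: A = −(90 × 61) = -5490.00, centroid at (190.00, 63.50).
ΣA = 30910.00 mm²
ΣAx_c = (36400.00)(130.00) + (-5490.00)(190.00) = 3688900.00 mm³
ΣAy_c = (36400.00)(70.00) + (-5490.00)(63.50) = 2199385.00 mm³
x_c = 3688900.00 / 30910.00 = 119.34 mm
y_c = 2199385.00 / 30910.00 = 71.15 mm

x_c = 119.34 mm, y_c = 71.15 mm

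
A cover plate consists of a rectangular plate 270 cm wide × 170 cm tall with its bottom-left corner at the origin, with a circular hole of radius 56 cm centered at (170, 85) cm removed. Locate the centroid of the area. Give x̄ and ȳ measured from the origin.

plate: A = 270 × 170 = 45900.00, centroid at (135.00, 85.00).
hole: A = −π·56² = -9852.03, centroid at (170.00, 85.00).
ΣA = 36047.97 cm²
ΣAx̄ = (45900.00)(135.00) + (-9852.03)(170.00) = 4521654.12 cm³
ΣAȳ = (45900.00)(85.00) + (-9852.03)(85.00) = 3064077.06 cm³
x̄ = 4521654.12 / 36047.97 = 125.43 cm
ȳ = 3064077.06 / 36047.97 = 85.00 cm

x̄ = 125.43 cm, ȳ = 85.00 cm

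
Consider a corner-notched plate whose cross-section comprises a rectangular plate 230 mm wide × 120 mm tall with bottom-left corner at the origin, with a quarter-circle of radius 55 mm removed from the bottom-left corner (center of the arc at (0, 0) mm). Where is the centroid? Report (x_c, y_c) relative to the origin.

x_c = 123.63 mm, y_c = 63.45 mm

plate: A = 230 × 120 = 27600.00, centroid at (115.00, 60.00).
removed quarter-circle: A = −¼π·55² = -2375.83, centroid at (23.34, 23.34).
ΣA = 25224.17 mm²
ΣAx_c = (27600.00)(115.00) + (-2375.83)(23.34) = 3118541.67 mm³
ΣAy_c = (27600.00)(60.00) + (-2375.83)(23.34) = 1600541.67 mm³
x_c = 3118541.67 / 25224.17 = 123.63 mm
y_c = 1600541.67 / 25224.17 = 63.45 mm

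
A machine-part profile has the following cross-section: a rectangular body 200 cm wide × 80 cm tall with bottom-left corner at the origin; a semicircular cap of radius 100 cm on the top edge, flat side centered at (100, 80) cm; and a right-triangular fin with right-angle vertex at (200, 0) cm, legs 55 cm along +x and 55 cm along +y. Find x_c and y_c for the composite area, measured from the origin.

x_c = 105.39 cm, y_c = 78.00 cm

rectangular body: A = 200 × 80 = 16000.00, centroid at (100.00, 40.00).
semicircular top: A = ½π·100² = 15707.96, centroid at (100.00, 122.44).
triangular fin: A = ½·55·55 = 1512.50, centroid at (218.33, 18.33).
ΣA = 33220.46 cm², ΣAx_c = 3501025.49 cm³, ΣAy_c = 2591032.89 cm³.
x_c = 3501025.49/33220.46 = 105.39 cm; y_c = 2591032.89/33220.46 = 78.00 cm.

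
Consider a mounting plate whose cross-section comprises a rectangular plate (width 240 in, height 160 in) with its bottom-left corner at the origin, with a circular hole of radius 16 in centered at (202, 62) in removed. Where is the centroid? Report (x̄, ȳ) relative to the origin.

x̄ = 118.25 in, ȳ = 80.39 in

plate: A = 240 × 160 = 38400.00, centroid at (120.00, 80.00).
hole: A = −π·16² = -804.25, centroid at (202.00, 62.00).
ΣA = 37595.75 in²
ΣAx̄ = (38400.00)(120.00) + (-804.25)(202.00) = 4445541.96 in³
ΣAȳ = (38400.00)(80.00) + (-804.25)(62.00) = 3022136.64 in³
x̄ = 4445541.96 / 37595.75 = 118.25 in
ȳ = 3022136.64 / 37595.75 = 80.39 in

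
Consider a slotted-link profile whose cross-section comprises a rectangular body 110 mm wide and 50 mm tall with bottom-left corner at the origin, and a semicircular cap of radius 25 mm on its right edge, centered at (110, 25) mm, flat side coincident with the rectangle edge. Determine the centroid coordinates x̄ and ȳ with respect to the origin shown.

rectangular body: A = 110 × 50 = 5500.00, centroid at (55.00, 25.00).
semicircular end: A = ½π·25² = 981.75, centroid at (120.61, 25.00).
ΣA = 6481.75 mm²
ΣAx̄ = (5500.00)(55.00) + (981.75)(120.61) = 420908.91 mm³
ΣAȳ = (5500.00)(25.00) + (981.75)(25.00) = 162043.69 mm³
x̄ = 420908.91 / 6481.75 = 64.94 mm
ȳ = 162043.69 / 6481.75 = 25.00 mm

x̄ = 64.94 mm, ȳ = 25.00 mm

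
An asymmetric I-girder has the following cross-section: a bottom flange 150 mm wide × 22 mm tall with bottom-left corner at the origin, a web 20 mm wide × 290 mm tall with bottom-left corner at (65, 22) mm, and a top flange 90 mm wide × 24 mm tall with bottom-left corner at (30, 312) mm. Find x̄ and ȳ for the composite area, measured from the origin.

Part | A | x̄ᵢ | ȳᵢ | A·x̄ᵢ | A·ȳᵢ
bottom flange | 3300.00 | 75.00 | 11.00 | 247500.00 | 36300.00
web | 5800.00 | 75.00 | 167.00 | 435000.00 | 968600.00
top flange | 2160.00 | 75.00 | 324.00 | 162000.00 | 699840.00
Σ | 11260.00 |  |  | 844500.00 | 1704740.00
x̄ = 844500.00 / 11260.00 = 75.00 mm
ȳ = 1704740.00 / 11260.00 = 151.40 mm

x̄ = 75.00 mm, ȳ = 151.40 mm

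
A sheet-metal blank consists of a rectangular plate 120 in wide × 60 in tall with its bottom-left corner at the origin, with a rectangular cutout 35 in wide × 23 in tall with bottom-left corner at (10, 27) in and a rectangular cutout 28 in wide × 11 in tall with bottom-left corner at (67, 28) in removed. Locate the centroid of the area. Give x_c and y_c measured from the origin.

Part | A | x̄ᵢ | ȳᵢ | A·x̄ᵢ | A·ȳᵢ
plate | 7200.00 | 60.00 | 30.00 | 432000.00 | 216000.00
hole 1 | -805.00 | 27.50 | 38.50 | -22137.50 | -30992.50
hole 2 | -308.00 | 81.00 | 33.50 | -24948.00 | -10318.00
Σ | 6087.00 |  |  | 384914.50 | 174689.50
x_c = 384914.50 / 6087.00 = 63.24 in
y_c = 174689.50 / 6087.00 = 28.70 in

x_c = 63.24 in, y_c = 28.70 in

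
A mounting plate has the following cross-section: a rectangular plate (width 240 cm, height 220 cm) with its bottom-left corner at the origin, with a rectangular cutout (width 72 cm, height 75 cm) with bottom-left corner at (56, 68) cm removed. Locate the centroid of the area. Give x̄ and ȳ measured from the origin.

x̄ = 123.19 cm, ȳ = 110.51 cm

plate: A = 240 × 220 = 52800.00, centroid at (120.00, 110.00).
hole: A = −(72 × 75) = -5400.00, centroid at (92.00, 105.50).
ΣA = 47400.00 cm², ΣAx̄ = 5839200.00 cm³, ΣAȳ = 5238300.00 cm³.
x̄ = 5839200.00/47400.00 = 123.19 cm; ȳ = 5238300.00/47400.00 = 110.51 cm.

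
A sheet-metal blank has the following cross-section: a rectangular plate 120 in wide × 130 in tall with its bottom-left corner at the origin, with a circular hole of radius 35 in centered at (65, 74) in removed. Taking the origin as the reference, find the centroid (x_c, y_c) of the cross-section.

Part | A | x̄ᵢ | ȳᵢ | A·x̄ᵢ | A·ȳᵢ
plate | 15600.00 | 60.00 | 65.00 | 936000.00 | 1014000.00
hole | -3848.45 | 65.00 | 74.00 | -250149.32 | -284785.37
Σ | 11751.55 |  |  | 685850.68 | 729214.63
x_c = 685850.68 / 11751.55 = 58.36 in
y_c = 729214.63 / 11751.55 = 62.05 in

x_c = 58.36 in, y_c = 62.05 in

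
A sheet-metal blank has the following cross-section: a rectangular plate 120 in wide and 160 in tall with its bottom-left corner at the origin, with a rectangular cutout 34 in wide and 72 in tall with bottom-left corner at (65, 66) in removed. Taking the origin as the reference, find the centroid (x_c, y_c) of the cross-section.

plate: A = 120 × 160 = 19200.00, centroid at (60.00, 80.00).
hole: A = −(34 × 72) = -2448.00, centroid at (82.00, 102.00).
ΣA = 16752.00 in², ΣAx_c = 951264.00 in³, ΣAy_c = 1286304.00 in³.
x_c = 951264.00/16752.00 = 56.79 in; y_c = 1286304.00/16752.00 = 76.79 in.

x_c = 56.79 in, y_c = 76.79 in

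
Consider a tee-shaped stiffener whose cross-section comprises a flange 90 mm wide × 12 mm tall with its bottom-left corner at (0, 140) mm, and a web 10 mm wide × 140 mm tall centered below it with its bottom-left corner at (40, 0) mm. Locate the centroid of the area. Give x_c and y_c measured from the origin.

x_c = 45.00 mm, y_c = 103.10 mm

web: A = 10 × 140 = 1400.00, centroid at (45.00, 70.00).
flange: A = 90 × 12 = 1080.00, centroid at (45.00, 146.00).
ΣA = 2480.00 mm², ΣAx_c = 111600.00 mm³, ΣAy_c = 255680.00 mm³.
x_c = 111600.00/2480.00 = 45.00 mm; y_c = 255680.00/2480.00 = 103.10 mm.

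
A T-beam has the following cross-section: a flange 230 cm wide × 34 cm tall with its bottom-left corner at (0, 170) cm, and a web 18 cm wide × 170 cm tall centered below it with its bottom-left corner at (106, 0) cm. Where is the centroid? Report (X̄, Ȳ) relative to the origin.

web: A = 18 × 170 = 3060.00, centroid at (115.00, 85.00).
flange: A = 230 × 34 = 7820.00, centroid at (115.00, 187.00).
ΣA = 10880.00 cm²
ΣAX̄ = (3060.00)(115.00) + (7820.00)(115.00) = 1251200.00 cm³
ΣAȲ = (3060.00)(85.00) + (7820.00)(187.00) = 1722440.00 cm³
X̄ = 1251200.00 / 10880.00 = 115.00 cm
Ȳ = 1722440.00 / 10880.00 = 158.31 cm

X̄ = 115.00 cm, Ȳ = 158.31 cm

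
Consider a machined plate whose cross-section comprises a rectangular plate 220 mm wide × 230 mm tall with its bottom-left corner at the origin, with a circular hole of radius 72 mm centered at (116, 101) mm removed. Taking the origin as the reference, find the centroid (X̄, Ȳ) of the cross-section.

X̄ = 107.15 mm, Ȳ = 121.64 mm

plate: A = 220 × 230 = 50600.00, centroid at (110.00, 115.00).
hole: A = −π·72² = -16286.02, centroid at (116.00, 101.00).
ΣA = 34313.98 mm², ΣAX̄ = 3676822.11 mm³, ΣAȲ = 4174112.35 mm³.
X̄ = 3676822.11/34313.98 = 107.15 mm; Ȳ = 4174112.35/34313.98 = 121.64 mm.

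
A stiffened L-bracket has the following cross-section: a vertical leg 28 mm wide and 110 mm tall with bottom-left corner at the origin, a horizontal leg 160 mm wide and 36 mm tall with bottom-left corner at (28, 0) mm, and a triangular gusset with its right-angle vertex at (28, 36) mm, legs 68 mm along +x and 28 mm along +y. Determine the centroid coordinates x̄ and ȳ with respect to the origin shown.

x̄ = 72.86 mm, ȳ = 32.30 mm

vertical leg: A = 28 × 110 = 3080.00, centroid at (14.00, 55.00).
horizontal leg: A = 160 × 36 = 5760.00, centroid at (108.00, 18.00).
gusset: A = ½·68·28 = 952.00, centroid at (50.67, 45.33).
ΣA = 9792.00 mm², ΣAx̄ = 713434.67 mm³, ΣAȳ = 316237.33 mm³.
x̄ = 713434.67/9792.00 = 72.86 mm; ȳ = 316237.33/9792.00 = 32.30 mm.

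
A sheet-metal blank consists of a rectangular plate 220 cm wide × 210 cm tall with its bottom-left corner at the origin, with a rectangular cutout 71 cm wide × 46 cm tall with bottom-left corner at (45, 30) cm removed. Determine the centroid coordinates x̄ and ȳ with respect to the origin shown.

x̄ = 112.24 cm, ȳ = 108.96 cm

Part | A | x̄ᵢ | ȳᵢ | A·x̄ᵢ | A·ȳᵢ
plate | 46200.00 | 110.00 | 105.00 | 5082000.00 | 4851000.00
hole | -3266.00 | 80.50 | 53.00 | -262913.00 | -173098.00
Σ | 42934.00 |  |  | 4819087.00 | 4677902.00
x̄ = 4819087.00 / 42934.00 = 112.24 cm
ȳ = 4677902.00 / 42934.00 = 108.96 cm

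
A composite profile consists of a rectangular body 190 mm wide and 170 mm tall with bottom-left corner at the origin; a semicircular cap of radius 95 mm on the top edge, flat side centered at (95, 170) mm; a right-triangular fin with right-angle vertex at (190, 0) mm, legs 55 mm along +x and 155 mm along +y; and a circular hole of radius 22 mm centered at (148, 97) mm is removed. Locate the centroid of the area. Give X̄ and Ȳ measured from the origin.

Part | A | x̄ᵢ | ȳᵢ | A·x̄ᵢ | A·ȳᵢ
rectangular body | 32300.00 | 95.00 | 85.00 | 3068500.00 | 2745500.00
semicircular top | 14176.44 | 95.00 | 210.32 | 1346761.50 | 2981577.60
triangular fin | 4262.50 | 208.33 | 51.67 | 888020.83 | 220229.17
hole | -1520.53 | 148.00 | 97.00 | -225038.56 | -147491.49
Σ | 49218.41 |  |  | 5078243.77 | 5799815.27
X̄ = 5078243.77 / 49218.41 = 103.18 mm
Ȳ = 5799815.27 / 49218.41 = 117.84 mm

X̄ = 103.18 mm, Ȳ = 117.84 mm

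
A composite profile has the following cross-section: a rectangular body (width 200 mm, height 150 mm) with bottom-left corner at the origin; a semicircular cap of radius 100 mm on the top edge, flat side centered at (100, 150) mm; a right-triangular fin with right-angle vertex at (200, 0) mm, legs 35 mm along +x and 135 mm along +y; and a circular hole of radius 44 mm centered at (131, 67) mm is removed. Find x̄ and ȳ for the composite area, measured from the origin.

x̄ = 101.79 mm, ȳ = 118.41 mm

rectangular body: A = 200 × 150 = 30000.00, centroid at (100.00, 75.00).
semicircular top: A = ½π·100² = 15707.96, centroid at (100.00, 192.44).
triangular fin: A = ½·35·135 = 2362.50, centroid at (211.67, 45.00).
hole: A = −π·44² = -6082.12, centroid at (131.00, 67.00).
ΣA = 41988.34 mm², ΣAx̄ = 4274100.66 mm³, ΣAȳ = 4971671.39 mm³.
x̄ = 4274100.66/41988.34 = 101.79 mm; ȳ = 4971671.39/41988.34 = 118.41 mm.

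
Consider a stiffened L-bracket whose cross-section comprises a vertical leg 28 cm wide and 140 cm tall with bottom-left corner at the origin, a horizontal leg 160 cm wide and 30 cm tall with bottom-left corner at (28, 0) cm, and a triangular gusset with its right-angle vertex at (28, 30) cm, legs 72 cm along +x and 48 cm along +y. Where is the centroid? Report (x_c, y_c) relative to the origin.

x_c = 63.47 cm, y_c = 40.76 cm

Part | A | x̄ᵢ | ȳᵢ | A·x̄ᵢ | A·ȳᵢ
vertical leg | 3920.00 | 14.00 | 70.00 | 54880.00 | 274400.00
horizontal leg | 4800.00 | 108.00 | 15.00 | 518400.00 | 72000.00
gusset | 1728.00 | 52.00 | 46.00 | 89856.00 | 79488.00
Σ | 10448.00 |  |  | 663136.00 | 425888.00
x_c = 663136.00 / 10448.00 = 63.47 cm
y_c = 425888.00 / 10448.00 = 40.76 cm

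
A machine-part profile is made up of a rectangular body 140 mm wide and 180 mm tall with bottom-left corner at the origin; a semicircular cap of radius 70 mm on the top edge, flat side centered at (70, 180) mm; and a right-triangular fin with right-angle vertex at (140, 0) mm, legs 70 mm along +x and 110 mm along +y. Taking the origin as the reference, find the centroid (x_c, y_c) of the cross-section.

x_c = 79.78 mm, y_c = 109.49 mm

rectangular body: A = 140 × 180 = 25200.00, centroid at (70.00, 90.00).
semicircular top: A = ½π·70² = 7696.90, centroid at (70.00, 209.71).
triangular fin: A = ½·70·110 = 3850.00, centroid at (163.33, 36.67).
ΣA = 36746.90 mm², ΣAx_c = 2931616.47 mm³, ΣAy_c = 4023275.69 mm³.
x_c = 2931616.47/36746.90 = 79.78 mm; y_c = 4023275.69/36746.90 = 109.49 mm.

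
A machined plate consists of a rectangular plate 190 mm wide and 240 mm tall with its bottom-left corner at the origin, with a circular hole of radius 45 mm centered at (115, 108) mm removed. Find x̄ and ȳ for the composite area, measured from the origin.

x̄ = 91.76 mm, ȳ = 121.95 mm

plate: A = 190 × 240 = 45600.00, centroid at (95.00, 120.00).
hole: A = −π·45² = -6361.73, centroid at (115.00, 108.00).
ΣA = 39238.27 mm², ΣAx̄ = 3600401.61 mm³, ΣAȳ = 4784933.69 mm³.
x̄ = 3600401.61/39238.27 = 91.76 mm; ȳ = 4784933.69/39238.27 = 121.95 mm.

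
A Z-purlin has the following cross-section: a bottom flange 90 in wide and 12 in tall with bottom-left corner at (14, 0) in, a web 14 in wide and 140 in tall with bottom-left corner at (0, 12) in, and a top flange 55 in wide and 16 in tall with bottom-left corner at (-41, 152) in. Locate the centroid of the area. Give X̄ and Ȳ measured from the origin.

Part | A | x̄ᵢ | ȳᵢ | A·x̄ᵢ | A·ȳᵢ
bottom flange | 1080.00 | 59.00 | 6.00 | 63720.00 | 6480.00
web | 1960.00 | 7.00 | 82.00 | 13720.00 | 160720.00
top flange | 880.00 | -13.50 | 160.00 | -11880.00 | 140800.00
Σ | 3920.00 |  |  | 65560.00 | 308000.00
X̄ = 65560.00 / 3920.00 = 16.72 in
Ȳ = 308000.00 / 3920.00 = 78.57 in

X̄ = 16.72 in, Ȳ = 78.57 in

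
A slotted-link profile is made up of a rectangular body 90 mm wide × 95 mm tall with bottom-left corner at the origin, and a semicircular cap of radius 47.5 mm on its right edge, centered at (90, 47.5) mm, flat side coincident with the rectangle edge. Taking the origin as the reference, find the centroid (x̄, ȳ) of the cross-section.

rectangular body: A = 90 × 95 = 8550.00, centroid at (45.00, 47.50).
semicircular end: A = ½π·47.5² = 3544.11, centroid at (110.16, 47.50).
ΣA = 12094.11 mm²
ΣAx̄ = (8550.00)(45.00) + (3544.11)(110.16) = 775167.75 mm³
ΣAȳ = (8550.00)(47.50) + (3544.11)(47.50) = 574470.19 mm³
x̄ = 775167.75 / 12094.11 = 64.09 mm
ȳ = 574470.19 / 12094.11 = 47.50 mm

x̄ = 64.09 mm, ȳ = 47.50 mm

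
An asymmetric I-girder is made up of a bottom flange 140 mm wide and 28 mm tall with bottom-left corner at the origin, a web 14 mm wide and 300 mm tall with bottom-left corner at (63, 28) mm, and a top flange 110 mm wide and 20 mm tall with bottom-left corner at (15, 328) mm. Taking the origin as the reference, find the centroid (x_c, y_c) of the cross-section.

Part | A | x̄ᵢ | ȳᵢ | A·x̄ᵢ | A·ȳᵢ
bottom flange | 3920.00 | 70.00 | 14.00 | 274400.00 | 54880.00
web | 4200.00 | 70.00 | 178.00 | 294000.00 | 747600.00
top flange | 2200.00 | 70.00 | 338.00 | 154000.00 | 743600.00
Σ | 10320.00 |  |  | 722400.00 | 1546080.00
x_c = 722400.00 / 10320.00 = 70.00 mm
y_c = 1546080.00 / 10320.00 = 149.81 mm

x_c = 70.00 mm, y_c = 149.81 mm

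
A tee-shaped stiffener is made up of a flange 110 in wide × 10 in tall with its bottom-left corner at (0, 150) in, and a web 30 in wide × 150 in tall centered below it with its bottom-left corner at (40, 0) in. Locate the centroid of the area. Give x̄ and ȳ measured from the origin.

x̄ = 55.00 in, ȳ = 90.71 in

Part | A | x̄ᵢ | ȳᵢ | A·x̄ᵢ | A·ȳᵢ
web | 4500.00 | 55.00 | 75.00 | 247500.00 | 337500.00
flange | 1100.00 | 55.00 | 155.00 | 60500.00 | 170500.00
Σ | 5600.00 |  |  | 308000.00 | 508000.00
x̄ = 308000.00 / 5600.00 = 55.00 in
ȳ = 508000.00 / 5600.00 = 90.71 in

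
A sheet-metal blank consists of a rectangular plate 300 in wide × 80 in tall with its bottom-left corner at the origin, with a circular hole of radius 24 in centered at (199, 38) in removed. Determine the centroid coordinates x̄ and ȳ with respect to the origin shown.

Part | A | x̄ᵢ | ȳᵢ | A·x̄ᵢ | A·ȳᵢ
plate | 24000.00 | 150.00 | 40.00 | 3600000.00 | 960000.00
hole | -1809.56 | 199.00 | 38.00 | -360101.92 | -68763.18
Σ | 22190.44 |  |  | 3239898.08 | 891236.82
x̄ = 3239898.08 / 22190.44 = 146.00 in
ȳ = 891236.82 / 22190.44 = 40.16 in

x̄ = 146.00 in, ȳ = 40.16 in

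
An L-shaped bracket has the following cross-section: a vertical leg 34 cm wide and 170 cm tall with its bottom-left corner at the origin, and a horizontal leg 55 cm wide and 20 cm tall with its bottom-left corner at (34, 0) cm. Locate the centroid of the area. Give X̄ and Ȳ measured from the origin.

X̄ = 24.11 cm, Ȳ = 73.01 cm

vertical leg: A = 34 × 170 = 5780.00, centroid at (17.00, 85.00).
horizontal leg: A = 55 × 20 = 1100.00, centroid at (61.50, 10.00).
ΣA = 6880.00 cm²
ΣAX̄ = (5780.00)(17.00) + (1100.00)(61.50) = 165910.00 cm³
ΣAȲ = (5780.00)(85.00) + (1100.00)(10.00) = 502300.00 cm³
X̄ = 165910.00 / 6880.00 = 24.11 cm
Ȳ = 502300.00 / 6880.00 = 73.01 cm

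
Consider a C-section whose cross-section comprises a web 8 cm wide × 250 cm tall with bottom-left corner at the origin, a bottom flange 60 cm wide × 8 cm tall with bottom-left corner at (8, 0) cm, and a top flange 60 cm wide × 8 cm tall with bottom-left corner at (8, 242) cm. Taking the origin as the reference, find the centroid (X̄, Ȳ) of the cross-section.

web: A = 8 × 250 = 2000.00, centroid at (4.00, 125.00).
bottom flange: A = 60 × 8 = 480.00, centroid at (38.00, 4.00).
top flange: A = 60 × 8 = 480.00, centroid at (38.00, 246.00).
ΣA = 2960.00 cm², ΣAX̄ = 44480.00 cm³, ΣAȲ = 370000.00 cm³.
X̄ = 44480.00/2960.00 = 15.03 cm; Ȳ = 370000.00/2960.00 = 125.00 cm.

X̄ = 15.03 cm, Ȳ = 125.00 cm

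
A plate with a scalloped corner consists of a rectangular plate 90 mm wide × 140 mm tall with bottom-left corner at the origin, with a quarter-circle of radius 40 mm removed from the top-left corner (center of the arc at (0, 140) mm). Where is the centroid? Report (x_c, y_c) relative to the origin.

x_c = 48.10 mm, y_c = 64.13 mm

plate: A = 90 × 140 = 12600.00, centroid at (45.00, 70.00).
removed quarter-circle: A = −¼π·40² = -1256.64, centroid at (16.98, 123.02).
ΣA = 11343.36 mm²
ΣAx_c = (12600.00)(45.00) + (-1256.64)(16.98) = 545666.67 mm³
ΣAy_c = (12600.00)(70.00) + (-1256.64)(123.02) = 727404.14 mm³
x_c = 545666.67 / 11343.36 = 48.10 mm
y_c = 727404.14 / 11343.36 = 64.13 mm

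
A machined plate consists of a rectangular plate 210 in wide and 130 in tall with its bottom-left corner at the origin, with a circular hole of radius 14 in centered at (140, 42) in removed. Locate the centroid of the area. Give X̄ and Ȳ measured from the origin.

X̄ = 104.19 in, Ȳ = 65.53 in

plate: A = 210 × 130 = 27300.00, centroid at (105.00, 65.00).
hole: A = −π·14² = -615.75, centroid at (140.00, 42.00).
ΣA = 26684.25 in²
ΣAX̄ = (27300.00)(105.00) + (-615.75)(140.00) = 2780294.70 in³
ΣAȲ = (27300.00)(65.00) + (-615.75)(42.00) = 1748638.41 in³
X̄ = 2780294.70 / 26684.25 = 104.19 in
Ȳ = 1748638.41 / 26684.25 = 65.53 in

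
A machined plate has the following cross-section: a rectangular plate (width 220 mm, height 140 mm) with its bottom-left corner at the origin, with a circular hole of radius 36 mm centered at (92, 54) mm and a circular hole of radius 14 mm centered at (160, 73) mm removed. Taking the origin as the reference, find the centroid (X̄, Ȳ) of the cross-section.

X̄ = 111.63 mm, Ȳ = 72.42 mm

plate: A = 220 × 140 = 30800.00, centroid at (110.00, 70.00).
hole 1: A = −π·36² = -4071.50, centroid at (92.00, 54.00).
hole 2: A = −π·14² = -615.75, centroid at (160.00, 73.00).
ΣA = 26112.74 mm², ΣAX̄ = 2914901.28 mm³, ΣAȲ = 1891188.87 mm³.
X̄ = 2914901.28/26112.74 = 111.63 mm; Ȳ = 1891188.87/26112.74 = 72.42 mm.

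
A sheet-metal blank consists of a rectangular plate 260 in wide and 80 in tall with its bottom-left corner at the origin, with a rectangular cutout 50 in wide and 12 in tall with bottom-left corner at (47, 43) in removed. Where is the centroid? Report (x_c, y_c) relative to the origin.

x_c = 131.72 in, y_c = 39.73 in

plate: A = 260 × 80 = 20800.00, centroid at (130.00, 40.00).
hole: A = −(50 × 12) = -600.00, centroid at (72.00, 49.00).
ΣA = 20200.00 in², ΣAx_c = 2660800.00 in³, ΣAy_c = 802600.00 in³.
x_c = 2660800.00/20200.00 = 131.72 in; y_c = 802600.00/20200.00 = 39.73 in.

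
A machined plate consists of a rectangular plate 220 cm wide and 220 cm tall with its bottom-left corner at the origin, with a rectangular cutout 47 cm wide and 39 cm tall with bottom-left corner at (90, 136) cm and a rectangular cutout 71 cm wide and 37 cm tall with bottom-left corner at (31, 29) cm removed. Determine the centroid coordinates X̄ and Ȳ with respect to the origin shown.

X̄ = 112.45 cm, Ȳ = 111.84 cm

plate: A = 220 × 220 = 48400.00, centroid at (110.00, 110.00).
hole 1: A = −(47 × 39) = -1833.00, centroid at (113.50, 155.50).
hole 2: A = −(71 × 37) = -2627.00, centroid at (66.50, 47.50).
ΣA = 43940.00 cm², ΣAX̄ = 4941259.00 cm³, ΣAȲ = 4914186.00 cm³.
X̄ = 4941259.00/43940.00 = 112.45 cm; Ȳ = 4914186.00/43940.00 = 111.84 cm.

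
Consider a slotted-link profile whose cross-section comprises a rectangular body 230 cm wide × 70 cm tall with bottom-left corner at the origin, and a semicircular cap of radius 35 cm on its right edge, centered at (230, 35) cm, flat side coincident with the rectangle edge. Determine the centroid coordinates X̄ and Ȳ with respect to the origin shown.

rectangular body: A = 230 × 70 = 16100.00, centroid at (115.00, 35.00).
semicircular end: A = ½π·35² = 1924.23, centroid at (244.85, 35.00).
ΣA = 18024.23 cm²
ΣAX̄ = (16100.00)(115.00) + (1924.23)(244.85) = 2322655.20 cm³
ΣAȲ = (16100.00)(35.00) + (1924.23)(35.00) = 630847.89 cm³
X̄ = 2322655.20 / 18024.23 = 128.86 cm
Ȳ = 630847.89 / 18024.23 = 35.00 cm

X̄ = 128.86 cm, Ȳ = 35.00 cm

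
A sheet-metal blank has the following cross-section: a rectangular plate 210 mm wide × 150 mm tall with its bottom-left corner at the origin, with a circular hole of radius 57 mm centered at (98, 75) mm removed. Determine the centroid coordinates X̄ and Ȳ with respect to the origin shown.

plate: A = 210 × 150 = 31500.00, centroid at (105.00, 75.00).
hole: A = −π·57² = -10207.03, centroid at (98.00, 75.00).
ΣA = 21292.97 mm², ΣAX̄ = 2307210.62 mm³, ΣAȲ = 1596972.41 mm³.
X̄ = 2307210.62/21292.97 = 108.36 mm; Ȳ = 1596972.41/21292.97 = 75.00 mm.

X̄ = 108.36 mm, Ȳ = 75.00 mm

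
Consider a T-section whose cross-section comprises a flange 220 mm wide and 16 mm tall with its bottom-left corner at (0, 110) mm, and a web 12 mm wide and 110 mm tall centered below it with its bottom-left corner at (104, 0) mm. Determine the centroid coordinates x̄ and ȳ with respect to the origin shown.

web: A = 12 × 110 = 1320.00, centroid at (110.00, 55.00).
flange: A = 220 × 16 = 3520.00, centroid at (110.00, 118.00).
ΣA = 4840.00 mm², ΣAx̄ = 532400.00 mm³, ΣAȳ = 487960.00 mm³.
x̄ = 532400.00/4840.00 = 110.00 mm; ȳ = 487960.00/4840.00 = 100.82 mm.

x̄ = 110.00 mm, ȳ = 100.82 mm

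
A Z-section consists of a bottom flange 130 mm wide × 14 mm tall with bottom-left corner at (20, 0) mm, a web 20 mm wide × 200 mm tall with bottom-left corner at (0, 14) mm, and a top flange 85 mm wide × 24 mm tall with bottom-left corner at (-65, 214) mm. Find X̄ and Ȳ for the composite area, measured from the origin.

X̄ = 18.93 mm, Ȳ = 118.29 mm

bottom flange: A = 130 × 14 = 1820.00, centroid at (85.00, 7.00).
web: A = 20 × 200 = 4000.00, centroid at (10.00, 114.00).
top flange: A = 85 × 24 = 2040.00, centroid at (-22.50, 226.00).
ΣA = 7860.00 mm², ΣAX̄ = 148800.00 mm³, ΣAȲ = 929780.00 mm³.
X̄ = 148800.00/7860.00 = 18.93 mm; Ȳ = 929780.00/7860.00 = 118.29 mm.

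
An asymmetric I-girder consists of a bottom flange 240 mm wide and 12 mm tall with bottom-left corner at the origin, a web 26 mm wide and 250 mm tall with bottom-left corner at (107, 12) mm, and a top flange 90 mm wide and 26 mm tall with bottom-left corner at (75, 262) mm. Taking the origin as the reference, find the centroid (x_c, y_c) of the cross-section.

x_c = 120.00 mm, y_c = 132.36 mm

bottom flange: A = 240 × 12 = 2880.00, centroid at (120.00, 6.00).
web: A = 26 × 250 = 6500.00, centroid at (120.00, 137.00).
top flange: A = 90 × 26 = 2340.00, centroid at (120.00, 275.00).
ΣA = 11720.00 mm²
ΣAx_c = (2880.00)(120.00) + (6500.00)(120.00) + (2340.00)(120.00) = 1406400.00 mm³
ΣAy_c = (2880.00)(6.00) + (6500.00)(137.00) + (2340.00)(275.00) = 1551280.00 mm³
x_c = 1406400.00 / 11720.00 = 120.00 mm
y_c = 1551280.00 / 11720.00 = 132.36 mm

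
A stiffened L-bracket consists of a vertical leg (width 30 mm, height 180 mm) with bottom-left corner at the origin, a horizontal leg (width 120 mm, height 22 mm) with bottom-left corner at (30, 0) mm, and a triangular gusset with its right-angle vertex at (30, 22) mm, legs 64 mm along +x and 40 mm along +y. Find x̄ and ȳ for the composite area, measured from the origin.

x̄ = 41.23 mm, ȳ = 60.11 mm

vertical leg: A = 30 × 180 = 5400.00, centroid at (15.00, 90.00).
horizontal leg: A = 120 × 22 = 2640.00, centroid at (90.00, 11.00).
gusset: A = ½·64·40 = 1280.00, centroid at (51.33, 35.33).
ΣA = 9320.00 mm², ΣAx̄ = 384306.67 mm³, ΣAȳ = 560266.67 mm³.
x̄ = 384306.67/9320.00 = 41.23 mm; ȳ = 560266.67/9320.00 = 60.11 mm.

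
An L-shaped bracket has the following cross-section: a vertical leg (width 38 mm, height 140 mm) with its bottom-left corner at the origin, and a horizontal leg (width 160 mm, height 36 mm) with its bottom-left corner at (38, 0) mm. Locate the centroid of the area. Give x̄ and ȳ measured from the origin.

vertical leg: A = 38 × 140 = 5320.00, centroid at (19.00, 70.00).
horizontal leg: A = 160 × 36 = 5760.00, centroid at (118.00, 18.00).
ΣA = 11080.00 mm², ΣAx̄ = 780760.00 mm³, ΣAȳ = 476080.00 mm³.
x̄ = 780760.00/11080.00 = 70.47 mm; ȳ = 476080.00/11080.00 = 42.97 mm.

x̄ = 70.47 mm, ȳ = 42.97 mm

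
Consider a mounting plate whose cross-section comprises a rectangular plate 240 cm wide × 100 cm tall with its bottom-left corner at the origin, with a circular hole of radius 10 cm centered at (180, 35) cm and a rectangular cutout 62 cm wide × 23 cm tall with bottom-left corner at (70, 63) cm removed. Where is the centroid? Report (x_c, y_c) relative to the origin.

Part | A | x̄ᵢ | ȳᵢ | A·x̄ᵢ | A·ȳᵢ
plate | 24000.00 | 120.00 | 50.00 | 2880000.00 | 1200000.00
hole 1 | -314.16 | 180.00 | 35.00 | -56548.67 | -10995.57
hole 2 | -1426.00 | 101.00 | 74.50 | -144026.00 | -106237.00
Σ | 22259.84 |  |  | 2679425.33 | 1082767.43
x_c = 2679425.33 / 22259.84 = 120.37 cm
y_c = 1082767.43 / 22259.84 = 48.64 cm

x_c = 120.37 cm, y_c = 48.64 cm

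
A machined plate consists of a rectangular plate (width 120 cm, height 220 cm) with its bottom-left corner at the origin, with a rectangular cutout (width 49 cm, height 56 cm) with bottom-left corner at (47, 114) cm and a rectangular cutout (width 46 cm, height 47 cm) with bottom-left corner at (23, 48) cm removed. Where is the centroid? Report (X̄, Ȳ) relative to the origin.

plate: A = 120 × 220 = 26400.00, centroid at (60.00, 110.00).
hole 1: A = −(49 × 56) = -2744.00, centroid at (71.50, 142.00).
hole 2: A = −(46 × 47) = -2162.00, centroid at (46.00, 71.50).
ΣA = 21494.00 cm²
ΣAX̄ = (26400.00)(60.00) + (-2744.00)(71.50) + (-2162.00)(46.00) = 1288352.00 cm³
ΣAȲ = (26400.00)(110.00) + (-2744.00)(142.00) + (-2162.00)(71.50) = 2359769.00 cm³
X̄ = 1288352.00 / 21494.00 = 59.94 cm
Ȳ = 2359769.00 / 21494.00 = 109.79 cm

X̄ = 59.94 cm, Ȳ = 109.79 cm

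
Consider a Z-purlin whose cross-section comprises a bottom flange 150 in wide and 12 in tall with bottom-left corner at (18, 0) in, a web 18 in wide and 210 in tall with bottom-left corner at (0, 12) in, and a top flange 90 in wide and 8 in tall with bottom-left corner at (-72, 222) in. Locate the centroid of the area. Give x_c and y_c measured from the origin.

bottom flange: A = 150 × 12 = 1800.00, centroid at (93.00, 6.00).
web: A = 18 × 210 = 3780.00, centroid at (9.00, 117.00).
top flange: A = 90 × 8 = 720.00, centroid at (-27.00, 226.00).
ΣA = 6300.00 in², ΣAx_c = 181980.00 in³, ΣAy_c = 615780.00 in³.
x_c = 181980.00/6300.00 = 28.89 in; y_c = 615780.00/6300.00 = 97.74 in.

x_c = 28.89 in, y_c = 97.74 in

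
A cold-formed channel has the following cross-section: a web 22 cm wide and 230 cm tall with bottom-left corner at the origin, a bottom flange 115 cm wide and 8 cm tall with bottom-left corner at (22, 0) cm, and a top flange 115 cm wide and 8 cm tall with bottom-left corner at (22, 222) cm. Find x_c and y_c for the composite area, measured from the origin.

x_c = 29.27 cm, y_c = 115.00 cm

web: A = 22 × 230 = 5060.00, centroid at (11.00, 115.00).
bottom flange: A = 115 × 8 = 920.00, centroid at (79.50, 4.00).
top flange: A = 115 × 8 = 920.00, centroid at (79.50, 226.00).
ΣA = 6900.00 cm²
ΣAx_c = (5060.00)(11.00) + (920.00)(79.50) + (920.00)(79.50) = 201940.00 cm³
ΣAy_c = (5060.00)(115.00) + (920.00)(4.00) + (920.00)(226.00) = 793500.00 cm³
x_c = 201940.00 / 6900.00 = 29.27 cm
y_c = 793500.00 / 6900.00 = 115.00 cm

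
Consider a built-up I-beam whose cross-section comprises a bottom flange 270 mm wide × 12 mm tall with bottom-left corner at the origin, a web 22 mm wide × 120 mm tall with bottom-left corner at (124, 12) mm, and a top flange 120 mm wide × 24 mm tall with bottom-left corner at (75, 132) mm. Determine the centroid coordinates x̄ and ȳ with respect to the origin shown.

x̄ = 135.00 mm, ȳ = 71.26 mm

Part | A | x̄ᵢ | ȳᵢ | A·x̄ᵢ | A·ȳᵢ
bottom flange | 3240.00 | 135.00 | 6.00 | 437400.00 | 19440.00
web | 2640.00 | 135.00 | 72.00 | 356400.00 | 190080.00
top flange | 2880.00 | 135.00 | 144.00 | 388800.00 | 414720.00
Σ | 8760.00 |  |  | 1182600.00 | 624240.00
x̄ = 1182600.00 / 8760.00 = 135.00 mm
ȳ = 624240.00 / 8760.00 = 71.26 mm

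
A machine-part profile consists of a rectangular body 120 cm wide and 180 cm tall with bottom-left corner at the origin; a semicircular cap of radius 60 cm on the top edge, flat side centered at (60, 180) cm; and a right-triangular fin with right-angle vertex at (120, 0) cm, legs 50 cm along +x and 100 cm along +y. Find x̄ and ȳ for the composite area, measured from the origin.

rectangular body: A = 120 × 180 = 21600.00, centroid at (60.00, 90.00).
semicircular top: A = ½π·60² = 5654.87, centroid at (60.00, 205.46).
triangular fin: A = ½·50·100 = 2500.00, centroid at (136.67, 33.33).
ΣA = 29754.87 cm², ΣAx̄ = 1976958.67 cm³, ΣAȳ = 3189209.35 cm³.
x̄ = 1976958.67/29754.87 = 66.44 cm; ȳ = 3189209.35/29754.87 = 107.18 cm.

x̄ = 66.44 cm, ȳ = 107.18 cm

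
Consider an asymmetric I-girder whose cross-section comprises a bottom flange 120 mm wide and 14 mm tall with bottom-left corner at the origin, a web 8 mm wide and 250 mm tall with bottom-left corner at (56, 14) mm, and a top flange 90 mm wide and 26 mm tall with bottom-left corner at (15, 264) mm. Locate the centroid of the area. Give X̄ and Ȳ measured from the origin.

Part | A | x̄ᵢ | ȳᵢ | A·x̄ᵢ | A·ȳᵢ
bottom flange | 1680.00 | 60.00 | 7.00 | 100800.00 | 11760.00
web | 2000.00 | 60.00 | 139.00 | 120000.00 | 278000.00
top flange | 2340.00 | 60.00 | 277.00 | 140400.00 | 648180.00
Σ | 6020.00 |  |  | 361200.00 | 937940.00
X̄ = 361200.00 / 6020.00 = 60.00 mm
Ȳ = 937940.00 / 6020.00 = 155.80 mm

X̄ = 60.00 mm, Ȳ = 155.80 mm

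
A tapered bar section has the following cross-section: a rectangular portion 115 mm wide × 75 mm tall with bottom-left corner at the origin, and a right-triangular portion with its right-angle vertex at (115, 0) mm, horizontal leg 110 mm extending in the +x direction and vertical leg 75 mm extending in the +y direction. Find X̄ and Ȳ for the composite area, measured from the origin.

rectangular portion: A = 115 × 75 = 8625.00, centroid at (57.50, 37.50).
triangular portion: A = ½·110·75 = 4125.00, centroid at (151.67, 25.00).
ΣA = 12750.00 mm², ΣAX̄ = 1121562.50 mm³, ΣAȲ = 426562.50 mm³.
X̄ = 1121562.50/12750.00 = 87.97 mm; Ȳ = 426562.50/12750.00 = 33.46 mm.

X̄ = 87.97 mm, Ȳ = 33.46 mm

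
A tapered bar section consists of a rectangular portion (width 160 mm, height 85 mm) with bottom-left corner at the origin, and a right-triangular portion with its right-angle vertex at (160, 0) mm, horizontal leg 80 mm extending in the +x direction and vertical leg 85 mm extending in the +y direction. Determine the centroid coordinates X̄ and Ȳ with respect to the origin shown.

rectangular portion: A = 160 × 85 = 13600.00, centroid at (80.00, 42.50).
triangular portion: A = ½·80·85 = 3400.00, centroid at (186.67, 28.33).
ΣA = 17000.00 mm²
ΣAX̄ = (13600.00)(80.00) + (3400.00)(186.67) = 1722666.67 mm³
ΣAȲ = (13600.00)(42.50) + (3400.00)(28.33) = 674333.33 mm³
X̄ = 1722666.67 / 17000.00 = 101.33 mm
Ȳ = 674333.33 / 17000.00 = 39.67 mm

X̄ = 101.33 mm, Ȳ = 39.67 mm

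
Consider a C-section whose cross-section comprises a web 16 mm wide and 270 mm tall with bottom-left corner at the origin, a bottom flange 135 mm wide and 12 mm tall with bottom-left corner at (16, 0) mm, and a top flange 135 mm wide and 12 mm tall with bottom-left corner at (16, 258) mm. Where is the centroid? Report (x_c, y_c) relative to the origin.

web: A = 16 × 270 = 4320.00, centroid at (8.00, 135.00).
bottom flange: A = 135 × 12 = 1620.00, centroid at (83.50, 6.00).
top flange: A = 135 × 12 = 1620.00, centroid at (83.50, 264.00).
ΣA = 7560.00 mm², ΣAx_c = 305100.00 mm³, ΣAy_c = 1020600.00 mm³.
x_c = 305100.00/7560.00 = 40.36 mm; y_c = 1020600.00/7560.00 = 135.00 mm.

x_c = 40.36 mm, y_c = 135.00 mm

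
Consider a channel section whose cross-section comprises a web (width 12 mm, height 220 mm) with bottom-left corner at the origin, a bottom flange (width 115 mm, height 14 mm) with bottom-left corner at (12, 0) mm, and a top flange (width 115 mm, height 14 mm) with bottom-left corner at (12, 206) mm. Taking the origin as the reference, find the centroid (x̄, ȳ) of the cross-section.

x̄ = 40.89 mm, ȳ = 110.00 mm

web: A = 12 × 220 = 2640.00, centroid at (6.00, 110.00).
bottom flange: A = 115 × 14 = 1610.00, centroid at (69.50, 7.00).
top flange: A = 115 × 14 = 1610.00, centroid at (69.50, 213.00).
ΣA = 5860.00 mm², ΣAx̄ = 239630.00 mm³, ΣAȳ = 644600.00 mm³.
x̄ = 239630.00/5860.00 = 40.89 mm; ȳ = 644600.00/5860.00 = 110.00 mm.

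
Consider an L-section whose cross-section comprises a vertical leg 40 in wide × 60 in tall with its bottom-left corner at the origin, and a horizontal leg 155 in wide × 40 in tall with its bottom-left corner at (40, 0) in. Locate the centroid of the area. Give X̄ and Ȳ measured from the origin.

vertical leg: A = 40 × 60 = 2400.00, centroid at (20.00, 30.00).
horizontal leg: A = 155 × 40 = 6200.00, centroid at (117.50, 20.00).
ΣA = 8600.00 in²
ΣAX̄ = (2400.00)(20.00) + (6200.00)(117.50) = 776500.00 in³
ΣAȲ = (2400.00)(30.00) + (6200.00)(20.00) = 196000.00 in³
X̄ = 776500.00 / 8600.00 = 90.29 in
Ȳ = 196000.00 / 8600.00 = 22.79 in

X̄ = 90.29 in, Ȳ = 22.79 in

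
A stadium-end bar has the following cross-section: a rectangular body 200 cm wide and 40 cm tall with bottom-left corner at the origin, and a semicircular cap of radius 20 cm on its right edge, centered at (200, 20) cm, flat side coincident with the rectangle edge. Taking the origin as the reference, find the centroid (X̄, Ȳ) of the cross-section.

rectangular body: A = 200 × 40 = 8000.00, centroid at (100.00, 20.00).
semicircular end: A = ½π·20² = 628.32, centroid at (208.49, 20.00).
ΣA = 8628.32 cm²
ΣAX̄ = (8000.00)(100.00) + (628.32)(208.49) = 930997.04 cm³
ΣAȲ = (8000.00)(20.00) + (628.32)(20.00) = 172566.37 cm³
X̄ = 930997.04 / 8628.32 = 107.90 cm
Ȳ = 172566.37 / 8628.32 = 20.00 cm

X̄ = 107.90 cm, Ȳ = 20.00 cm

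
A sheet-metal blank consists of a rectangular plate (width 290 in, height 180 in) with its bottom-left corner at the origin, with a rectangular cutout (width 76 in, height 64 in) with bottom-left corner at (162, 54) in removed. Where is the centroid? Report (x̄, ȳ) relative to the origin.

Part | A | x̄ᵢ | ȳᵢ | A·x̄ᵢ | A·ȳᵢ
plate | 52200.00 | 145.00 | 90.00 | 7569000.00 | 4698000.00
hole | -4864.00 | 200.00 | 86.00 | -972800.00 | -418304.00
Σ | 47336.00 |  |  | 6596200.00 | 4279696.00
x̄ = 6596200.00 / 47336.00 = 139.35 in
ȳ = 4279696.00 / 47336.00 = 90.41 in

x̄ = 139.35 in, ȳ = 90.41 in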